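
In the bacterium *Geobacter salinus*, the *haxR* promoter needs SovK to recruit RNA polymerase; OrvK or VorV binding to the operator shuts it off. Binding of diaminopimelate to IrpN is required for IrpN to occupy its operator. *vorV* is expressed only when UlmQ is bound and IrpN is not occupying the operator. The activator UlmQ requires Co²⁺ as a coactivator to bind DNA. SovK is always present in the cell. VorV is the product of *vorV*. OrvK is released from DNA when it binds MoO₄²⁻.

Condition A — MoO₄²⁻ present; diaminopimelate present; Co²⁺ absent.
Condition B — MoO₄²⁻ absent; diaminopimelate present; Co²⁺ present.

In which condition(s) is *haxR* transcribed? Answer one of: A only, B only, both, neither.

Condition A:
MoO₄²⁻ is present, so OrvK is inactive.
Diaminopimelate is present, so IrpN is active.
Co²⁺ is absent, so UlmQ is inactive.
With repressor IrpN bound, *vorV* is not transcribed.
So VorV is not produced.
SovK is produced constitutively and is active.
No repressor is bound and SovK is active, so *haxR* is transcribed.
→ *haxR* is ON in A.
Condition B:
MoO₄²⁻ is absent, so OrvK is active.
Diaminopimelate is present, so IrpN is active.
Co²⁺ is present, so UlmQ is active.
With repressor IrpN bound, *vorV* is not transcribed.
So VorV is not produced.
SovK is produced constitutively and is active.
With repressor OrvK bound, *haxR* is not transcribed.
→ *haxR* is OFF in B.

A only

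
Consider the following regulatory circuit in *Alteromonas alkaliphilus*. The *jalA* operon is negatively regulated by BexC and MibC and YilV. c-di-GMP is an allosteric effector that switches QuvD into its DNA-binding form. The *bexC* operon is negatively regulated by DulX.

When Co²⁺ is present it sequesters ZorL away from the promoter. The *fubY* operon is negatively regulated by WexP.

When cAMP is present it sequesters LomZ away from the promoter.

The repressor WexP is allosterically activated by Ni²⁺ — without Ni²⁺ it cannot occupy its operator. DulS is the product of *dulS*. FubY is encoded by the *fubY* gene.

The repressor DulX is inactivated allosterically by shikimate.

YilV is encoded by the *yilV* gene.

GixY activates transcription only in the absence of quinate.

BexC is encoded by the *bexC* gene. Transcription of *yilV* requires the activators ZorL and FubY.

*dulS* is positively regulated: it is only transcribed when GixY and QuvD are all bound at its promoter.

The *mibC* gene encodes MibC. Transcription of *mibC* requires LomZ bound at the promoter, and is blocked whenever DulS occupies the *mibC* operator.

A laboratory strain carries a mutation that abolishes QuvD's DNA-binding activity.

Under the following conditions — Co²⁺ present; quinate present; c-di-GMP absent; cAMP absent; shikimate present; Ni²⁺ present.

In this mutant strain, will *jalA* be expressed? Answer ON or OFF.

Shikimate is present, so DulX is inactive.
With no repressor bound, *bexC* is transcribed.
So BexC is produced and active.
cAMP is absent, so LomZ is active.
Quinate is present, so GixY is inactive.
QuvD is non-functional in this strain, so it has no effect.
Required activator GixY is absent, so *dulS* is not transcribed.
So DulS is not produced.
No repressor is bound and LomZ is active, so *mibC* is transcribed.
So MibC is produced and active.
Co²⁺ is present, so ZorL is inactive.
Ni²⁺ is present, so WexP is active.
With repressor WexP bound, *fubY* is not transcribed.
So FubY is not produced.
Required activator ZorL is absent, so *yilV* is not transcribed.
So YilV is not produced.
With repressor BexC bound, *jalA* is not transcribed.

OFF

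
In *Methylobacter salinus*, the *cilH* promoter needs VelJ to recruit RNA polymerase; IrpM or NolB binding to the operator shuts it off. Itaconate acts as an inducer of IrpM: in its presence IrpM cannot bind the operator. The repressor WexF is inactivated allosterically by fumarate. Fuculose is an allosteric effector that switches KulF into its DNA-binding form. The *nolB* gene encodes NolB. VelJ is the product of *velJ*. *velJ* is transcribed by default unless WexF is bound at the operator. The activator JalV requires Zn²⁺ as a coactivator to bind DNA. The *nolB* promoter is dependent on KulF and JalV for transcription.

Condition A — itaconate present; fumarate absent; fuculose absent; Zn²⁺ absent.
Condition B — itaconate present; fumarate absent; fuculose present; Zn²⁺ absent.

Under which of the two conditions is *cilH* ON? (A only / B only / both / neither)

neither

Condition A:
Itaconate is present, so IrpM is inactive.
Fumarate is absent, so WexF is active.
With repressor WexF bound, *velJ* is not transcribed.
So VelJ is not produced.
Fuculose is absent, so KulF is inactive.
Zn²⁺ is absent, so JalV is inactive.
Required activator KulF is absent, so *nolB* is not transcribed.
So NolB is not produced.
Required activator VelJ is absent, so *cilH* is not transcribed.
→ *cilH* is OFF in A.
Condition B:
Itaconate is present, so IrpM is inactive.
Fumarate is absent, so WexF is active.
With repressor WexF bound, *velJ* is not transcribed.
So VelJ is not produced.
Fuculose is present, so KulF is active.
Zn²⁺ is absent, so JalV is inactive.
Required activator JalV is absent, so *nolB* is not transcribed.
So NolB is not produced.
Required activator VelJ is absent, so *cilH* is not transcribed.
→ *cilH* is OFF in B.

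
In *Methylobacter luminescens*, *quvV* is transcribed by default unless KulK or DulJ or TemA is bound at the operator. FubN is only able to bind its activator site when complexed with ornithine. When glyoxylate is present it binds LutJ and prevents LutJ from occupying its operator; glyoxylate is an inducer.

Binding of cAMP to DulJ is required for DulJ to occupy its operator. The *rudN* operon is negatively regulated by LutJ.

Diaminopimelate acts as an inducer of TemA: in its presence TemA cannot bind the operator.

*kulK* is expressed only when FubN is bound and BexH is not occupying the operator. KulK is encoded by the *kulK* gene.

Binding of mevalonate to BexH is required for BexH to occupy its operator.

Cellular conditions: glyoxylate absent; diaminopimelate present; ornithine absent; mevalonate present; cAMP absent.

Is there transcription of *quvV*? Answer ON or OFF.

ON

Mevalonate is present, so BexH is active.
Ornithine is absent, so FubN is inactive.
With repressor BexH bound, *kulK* is not transcribed.
So KulK is not produced.
cAMP is absent, so DulJ is inactive.
Diaminopimelate is present, so TemA is inactive.
With no repressor bound, *quvV* is transcribed.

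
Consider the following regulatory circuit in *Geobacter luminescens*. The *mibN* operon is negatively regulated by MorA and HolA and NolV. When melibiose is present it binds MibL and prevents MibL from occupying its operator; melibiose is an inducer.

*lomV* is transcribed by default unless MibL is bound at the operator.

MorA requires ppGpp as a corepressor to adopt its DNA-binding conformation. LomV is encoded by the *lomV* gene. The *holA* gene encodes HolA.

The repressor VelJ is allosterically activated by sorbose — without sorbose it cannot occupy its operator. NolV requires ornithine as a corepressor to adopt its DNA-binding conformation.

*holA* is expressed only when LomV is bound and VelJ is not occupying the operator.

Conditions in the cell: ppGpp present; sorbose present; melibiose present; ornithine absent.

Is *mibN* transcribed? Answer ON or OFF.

ppGpp is present, so MorA is active.
Sorbose is present, so VelJ is active.
Melibiose is present, so MibL is inactive.
With no repressor bound, *lomV* is transcribed.
So LomV is produced and active.
With repressor VelJ bound, *holA* is not transcribed.
So HolA is not produced.
Ornithine is absent, so NolV is inactive.
With repressor MorA bound, *mibN* is not transcribed.

OFF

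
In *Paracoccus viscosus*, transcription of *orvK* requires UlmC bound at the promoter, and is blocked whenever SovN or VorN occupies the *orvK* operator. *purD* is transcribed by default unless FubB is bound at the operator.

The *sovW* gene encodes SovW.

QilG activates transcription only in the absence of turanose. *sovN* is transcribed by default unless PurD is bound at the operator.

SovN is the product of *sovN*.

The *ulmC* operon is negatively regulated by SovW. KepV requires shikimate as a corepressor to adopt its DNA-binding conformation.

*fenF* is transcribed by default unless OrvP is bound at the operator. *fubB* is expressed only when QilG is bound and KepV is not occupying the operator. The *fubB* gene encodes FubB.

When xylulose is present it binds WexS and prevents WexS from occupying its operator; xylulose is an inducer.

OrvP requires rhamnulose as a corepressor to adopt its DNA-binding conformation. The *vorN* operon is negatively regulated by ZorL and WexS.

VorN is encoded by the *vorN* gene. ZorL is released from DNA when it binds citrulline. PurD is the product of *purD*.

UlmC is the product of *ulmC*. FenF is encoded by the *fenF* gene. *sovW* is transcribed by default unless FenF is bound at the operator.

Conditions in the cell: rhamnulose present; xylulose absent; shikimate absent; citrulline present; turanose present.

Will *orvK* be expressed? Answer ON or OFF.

OFF

Rhamnulose is present, so OrvP is active.
With repressor OrvP bound, *fenF* is not transcribed.
So FenF is not produced.
With no repressor bound, *sovW* is transcribed.
So SovW is produced and active.
With repressor SovW bound, *ulmC* is not transcribed.
So UlmC is not produced.
Turanose is present, so QilG is inactive.
Shikimate is absent, so KepV is inactive.
Required activator QilG is absent, so *fubB* is not transcribed.
So FubB is not produced.
With no repressor bound, *purD* is transcribed.
So PurD is produced and active.
With repressor PurD bound, *sovN* is not transcribed.
So SovN is not produced.
Citrulline is present, so ZorL is inactive.
Xylulose is absent, so WexS is active.
With repressor WexS bound, *vorN* is not transcribed.
So VorN is not produced.
Required activator UlmC is absent, so *orvK* is not transcribed.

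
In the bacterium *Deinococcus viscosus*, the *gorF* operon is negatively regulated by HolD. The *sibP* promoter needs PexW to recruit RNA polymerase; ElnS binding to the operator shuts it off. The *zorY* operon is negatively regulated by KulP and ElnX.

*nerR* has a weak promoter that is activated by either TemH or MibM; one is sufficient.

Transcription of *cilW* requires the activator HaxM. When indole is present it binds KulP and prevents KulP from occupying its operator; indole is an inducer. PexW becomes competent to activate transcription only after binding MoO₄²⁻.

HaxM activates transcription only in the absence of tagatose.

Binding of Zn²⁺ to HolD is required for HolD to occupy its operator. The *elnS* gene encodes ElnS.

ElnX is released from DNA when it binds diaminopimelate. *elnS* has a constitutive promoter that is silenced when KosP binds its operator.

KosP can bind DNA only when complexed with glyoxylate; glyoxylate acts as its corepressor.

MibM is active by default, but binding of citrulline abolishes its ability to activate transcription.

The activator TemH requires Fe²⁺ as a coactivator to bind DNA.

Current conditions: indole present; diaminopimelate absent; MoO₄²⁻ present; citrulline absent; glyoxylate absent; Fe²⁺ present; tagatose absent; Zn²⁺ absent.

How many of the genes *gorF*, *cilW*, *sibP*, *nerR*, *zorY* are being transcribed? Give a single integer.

Zn²⁺ is absent, so HolD is inactive.
With no repressor bound, *gorF* is transcribed.
→ *gorF* is ON.
Tagatose is absent, so HaxM is active.
No repressor is bound and HaxM is active, so *cilW* is transcribed.
→ *cilW* is ON.
MoO₄²⁻ is present, so PexW is active.
Glyoxylate is absent, so KosP is inactive.
With no repressor bound, *elnS* is transcribed.
So ElnS is produced and active.
With repressor ElnS bound, *sibP* is not transcribed.
→ *sibP* is OFF.
Fe²⁺ is present, so TemH is active.
Citrulline is absent, so MibM is active.
Activator TemH is present, so *nerR* is transcribed.
→ *nerR* is ON.
Indole is present, so KulP is inactive.
Diaminopimelate is absent, so ElnX is active.
With repressor ElnX bound, *zorY* is not transcribed.
→ *zorY* is OFF.
3 of the 5 genes are transcribed.

3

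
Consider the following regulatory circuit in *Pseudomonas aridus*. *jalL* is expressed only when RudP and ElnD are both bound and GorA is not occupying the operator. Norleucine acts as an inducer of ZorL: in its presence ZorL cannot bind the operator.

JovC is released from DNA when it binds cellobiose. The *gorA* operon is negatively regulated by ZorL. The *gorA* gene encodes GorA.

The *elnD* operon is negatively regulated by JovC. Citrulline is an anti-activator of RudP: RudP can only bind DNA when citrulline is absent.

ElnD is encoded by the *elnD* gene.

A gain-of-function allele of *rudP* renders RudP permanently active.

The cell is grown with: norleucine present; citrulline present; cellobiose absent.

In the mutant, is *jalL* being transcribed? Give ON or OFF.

OFF

RudP is constitutively active in this strain.
Norleucine is present, so ZorL is inactive.
With no repressor bound, *gorA* is transcribed.
So GorA is produced and active.
Cellobiose is absent, so JovC is active.
With repressor JovC bound, *elnD* is not transcribed.
So ElnD is not produced.
With repressor GorA bound, *jalL* is not transcribed.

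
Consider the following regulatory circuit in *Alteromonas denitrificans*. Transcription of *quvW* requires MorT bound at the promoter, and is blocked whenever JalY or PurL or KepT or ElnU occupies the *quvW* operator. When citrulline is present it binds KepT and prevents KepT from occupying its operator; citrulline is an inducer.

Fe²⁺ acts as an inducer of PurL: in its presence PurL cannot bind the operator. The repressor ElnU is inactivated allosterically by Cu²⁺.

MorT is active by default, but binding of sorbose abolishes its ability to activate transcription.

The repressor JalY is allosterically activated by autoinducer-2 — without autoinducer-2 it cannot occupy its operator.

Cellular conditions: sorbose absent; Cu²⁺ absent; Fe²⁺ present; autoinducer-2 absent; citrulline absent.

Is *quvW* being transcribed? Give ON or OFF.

Autoinducer-2 is absent, so JalY is inactive.
Fe²⁺ is present, so PurL is inactive.
Sorbose is absent, so MorT is active.
Citrulline is absent, so KepT is active.
Cu²⁺ is absent, so ElnU is active.
With repressor KepT bound, *quvW* is not transcribed.

OFF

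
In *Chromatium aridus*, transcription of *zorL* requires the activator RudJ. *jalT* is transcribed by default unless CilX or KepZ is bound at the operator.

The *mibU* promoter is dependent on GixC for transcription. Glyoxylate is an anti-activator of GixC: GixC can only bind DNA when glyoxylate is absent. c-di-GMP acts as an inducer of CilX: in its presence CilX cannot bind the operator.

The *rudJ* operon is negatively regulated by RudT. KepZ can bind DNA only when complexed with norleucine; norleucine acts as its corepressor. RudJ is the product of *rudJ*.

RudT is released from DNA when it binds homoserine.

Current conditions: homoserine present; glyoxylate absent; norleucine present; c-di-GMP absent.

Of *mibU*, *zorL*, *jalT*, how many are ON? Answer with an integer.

2

Glyoxylate is absent, so GixC is active.
No repressor is bound and GixC is active, so *mibU* is transcribed.
→ *mibU* is ON.
Homoserine is present, so RudT is inactive.
With no repressor bound, *rudJ* is transcribed.
So RudJ is produced and active.
No repressor is bound and RudJ is active, so *zorL* is transcribed.
→ *zorL* is ON.
c-di-GMP is absent, so CilX is active.
Norleucine is present, so KepZ is active.
With repressor CilX bound, *jalT* is not transcribed.
→ *jalT* is OFF.
2 of the 3 genes are transcribed.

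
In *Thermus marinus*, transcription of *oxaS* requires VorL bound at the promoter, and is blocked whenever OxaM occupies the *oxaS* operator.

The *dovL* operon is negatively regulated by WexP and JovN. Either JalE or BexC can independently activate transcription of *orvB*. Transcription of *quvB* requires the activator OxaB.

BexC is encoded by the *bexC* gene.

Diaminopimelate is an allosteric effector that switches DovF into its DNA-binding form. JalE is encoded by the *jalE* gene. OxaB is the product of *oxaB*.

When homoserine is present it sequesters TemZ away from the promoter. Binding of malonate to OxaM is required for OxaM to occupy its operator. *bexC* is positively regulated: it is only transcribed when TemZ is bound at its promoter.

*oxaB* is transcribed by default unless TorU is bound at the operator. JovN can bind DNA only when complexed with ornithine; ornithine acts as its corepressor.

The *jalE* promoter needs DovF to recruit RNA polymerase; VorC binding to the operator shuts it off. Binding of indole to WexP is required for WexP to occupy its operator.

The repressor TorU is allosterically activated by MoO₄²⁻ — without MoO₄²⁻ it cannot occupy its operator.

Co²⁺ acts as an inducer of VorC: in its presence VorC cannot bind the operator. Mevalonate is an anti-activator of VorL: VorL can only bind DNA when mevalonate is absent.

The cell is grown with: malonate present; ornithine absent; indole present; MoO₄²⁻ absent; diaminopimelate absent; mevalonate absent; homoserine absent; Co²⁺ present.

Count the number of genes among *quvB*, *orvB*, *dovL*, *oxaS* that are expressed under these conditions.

MoO₄²⁻ is absent, so TorU is inactive.
With no repressor bound, *oxaB* is transcribed.
So OxaB is produced and active.
No repressor is bound and OxaB is active, so *quvB* is transcribed.
→ *quvB* is ON.
Diaminopimelate is absent, so DovF is inactive.
Co²⁺ is present, so VorC is inactive.
Required activator DovF is absent, so *jalE* is not transcribed.
So JalE is not produced.
Homoserine is absent, so TemZ is active.
No repressor is bound and TemZ is active, so *bexC* is transcribed.
So BexC is produced and active.
Activator BexC is present, so *orvB* is transcribed.
→ *orvB* is ON.
Indole is present, so WexP is active.
Ornithine is absent, so JovN is inactive.
With repressor WexP bound, *dovL* is not transcribed.
→ *dovL* is OFF.
Malonate is present, so OxaM is active.
Mevalonate is absent, so VorL is active.
With repressor OxaM bound, *oxaS* is not transcribed.
→ *oxaS* is OFF.
2 of the 4 genes are transcribed.

2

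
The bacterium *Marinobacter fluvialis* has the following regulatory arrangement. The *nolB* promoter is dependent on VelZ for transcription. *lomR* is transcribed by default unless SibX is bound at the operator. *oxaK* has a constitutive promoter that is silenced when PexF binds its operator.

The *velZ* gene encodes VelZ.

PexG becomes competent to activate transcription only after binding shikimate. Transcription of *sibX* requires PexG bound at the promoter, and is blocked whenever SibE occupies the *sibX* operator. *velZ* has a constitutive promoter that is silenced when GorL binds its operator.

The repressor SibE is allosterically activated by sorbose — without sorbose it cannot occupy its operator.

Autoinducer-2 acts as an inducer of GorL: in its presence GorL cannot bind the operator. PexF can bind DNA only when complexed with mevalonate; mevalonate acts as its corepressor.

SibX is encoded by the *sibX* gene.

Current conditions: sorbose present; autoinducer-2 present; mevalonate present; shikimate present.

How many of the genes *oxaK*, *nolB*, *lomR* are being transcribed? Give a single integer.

2

Mevalonate is present, so PexF is active.
With repressor PexF bound, *oxaK* is not transcribed.
→ *oxaK* is OFF.
Autoinducer-2 is present, so GorL is inactive.
With no repressor bound, *velZ* is transcribed.
So VelZ is produced and active.
No repressor is bound and VelZ is active, so *nolB* is transcribed.
→ *nolB* is ON.
Shikimate is present, so PexG is active.
Sorbose is present, so SibE is active.
With repressor SibE bound, *sibX* is not transcribed.
So SibX is not produced.
With no repressor bound, *lomR* is transcribed.
→ *lomR* is ON.
2 of the 3 genes are transcribed.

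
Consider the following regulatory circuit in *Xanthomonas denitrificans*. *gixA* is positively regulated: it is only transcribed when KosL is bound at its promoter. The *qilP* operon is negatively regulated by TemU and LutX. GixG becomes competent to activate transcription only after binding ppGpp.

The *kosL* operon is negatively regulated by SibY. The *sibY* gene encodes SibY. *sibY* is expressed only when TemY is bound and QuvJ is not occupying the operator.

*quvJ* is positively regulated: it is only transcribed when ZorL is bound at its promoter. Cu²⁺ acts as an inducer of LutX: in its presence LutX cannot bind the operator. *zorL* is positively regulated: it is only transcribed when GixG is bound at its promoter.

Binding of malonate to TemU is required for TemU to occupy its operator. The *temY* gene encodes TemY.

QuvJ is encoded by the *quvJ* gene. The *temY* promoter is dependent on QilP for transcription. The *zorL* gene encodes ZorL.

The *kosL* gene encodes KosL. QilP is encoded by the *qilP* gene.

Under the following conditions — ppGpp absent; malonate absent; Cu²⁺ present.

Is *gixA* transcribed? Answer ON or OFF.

Malonate is absent, so TemU is inactive.
Cu²⁺ is present, so LutX is inactive.
With no repressor bound, *qilP* is transcribed.
So QilP is produced and active.
No repressor is bound and QilP is active, so *temY* is transcribed.
So TemY is produced and active.
ppGpp is absent, so GixG is inactive.
Required activator GixG is absent, so *zorL* is not transcribed.
So ZorL is not produced.
Required activator ZorL is absent, so *quvJ* is not transcribed.
So QuvJ is not produced.
No repressor is bound and TemY is active, so *sibY* is transcribed.
So SibY is produced and active.
With repressor SibY bound, *kosL* is not transcribed.
So KosL is not produced.
Required activator KosL is absent, so *gixA* is not transcribed.

OFF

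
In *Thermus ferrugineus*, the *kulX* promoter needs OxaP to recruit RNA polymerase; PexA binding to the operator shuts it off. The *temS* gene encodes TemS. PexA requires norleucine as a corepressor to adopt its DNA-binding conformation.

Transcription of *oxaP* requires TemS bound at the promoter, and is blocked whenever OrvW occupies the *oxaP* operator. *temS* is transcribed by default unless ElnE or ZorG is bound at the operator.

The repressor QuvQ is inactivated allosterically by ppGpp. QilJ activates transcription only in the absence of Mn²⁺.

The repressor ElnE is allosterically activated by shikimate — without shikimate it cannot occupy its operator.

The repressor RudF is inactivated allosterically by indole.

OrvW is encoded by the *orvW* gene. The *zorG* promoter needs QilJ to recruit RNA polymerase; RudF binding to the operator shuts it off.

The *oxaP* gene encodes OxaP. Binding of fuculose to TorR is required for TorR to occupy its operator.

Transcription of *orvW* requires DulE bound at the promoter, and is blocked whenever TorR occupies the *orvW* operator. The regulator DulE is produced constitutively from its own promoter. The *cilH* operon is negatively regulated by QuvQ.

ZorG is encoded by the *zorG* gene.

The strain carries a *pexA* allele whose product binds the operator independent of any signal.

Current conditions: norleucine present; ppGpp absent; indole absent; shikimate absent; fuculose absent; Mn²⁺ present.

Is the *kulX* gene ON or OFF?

OFF

PexA is constitutively active in this strain.
Shikimate is absent, so ElnE is inactive.
Indole is absent, so RudF is active.
Mn²⁺ is present, so QilJ is inactive.
With repressor RudF bound, *zorG* is not transcribed.
So ZorG is not produced.
With no repressor bound, *temS* is transcribed.
So TemS is produced and active.
Fuculose is absent, so TorR is inactive.
DulE is produced constitutively and is active.
No repressor is bound and DulE is active, so *orvW* is transcribed.
So OrvW is produced and active.
With repressor OrvW bound, *oxaP* is not transcribed.
So OxaP is not produced.
With repressor PexA bound, *kulX* is not transcribed.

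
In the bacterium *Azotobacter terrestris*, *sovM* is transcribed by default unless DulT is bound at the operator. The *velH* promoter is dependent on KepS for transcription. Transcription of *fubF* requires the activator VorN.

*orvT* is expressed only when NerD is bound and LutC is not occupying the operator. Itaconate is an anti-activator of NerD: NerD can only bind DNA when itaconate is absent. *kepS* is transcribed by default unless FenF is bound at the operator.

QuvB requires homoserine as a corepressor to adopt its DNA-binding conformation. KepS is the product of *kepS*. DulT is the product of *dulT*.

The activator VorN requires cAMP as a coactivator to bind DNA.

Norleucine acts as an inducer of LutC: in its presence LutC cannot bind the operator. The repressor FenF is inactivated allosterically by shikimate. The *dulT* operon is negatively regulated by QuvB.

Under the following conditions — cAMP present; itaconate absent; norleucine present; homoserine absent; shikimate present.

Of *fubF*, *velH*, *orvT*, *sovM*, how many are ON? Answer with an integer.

3

cAMP is present, so VorN is active.
No repressor is bound and VorN is active, so *fubF* is transcribed.
→ *fubF* is ON.
Shikimate is present, so FenF is inactive.
With no repressor bound, *kepS* is transcribed.
So KepS is produced and active.
No repressor is bound and KepS is active, so *velH* is transcribed.
→ *velH* is ON.
Norleucine is present, so LutC is inactive.
Itaconate is absent, so NerD is active.
No repressor is bound and NerD is active, so *orvT* is transcribed.
→ *orvT* is ON.
Homoserine is absent, so QuvB is inactive.
With no repressor bound, *dulT* is transcribed.
So DulT is produced and active.
With repressor DulT bound, *sovM* is not transcribed.
→ *sovM* is OFF.
3 of the 4 genes are transcribed.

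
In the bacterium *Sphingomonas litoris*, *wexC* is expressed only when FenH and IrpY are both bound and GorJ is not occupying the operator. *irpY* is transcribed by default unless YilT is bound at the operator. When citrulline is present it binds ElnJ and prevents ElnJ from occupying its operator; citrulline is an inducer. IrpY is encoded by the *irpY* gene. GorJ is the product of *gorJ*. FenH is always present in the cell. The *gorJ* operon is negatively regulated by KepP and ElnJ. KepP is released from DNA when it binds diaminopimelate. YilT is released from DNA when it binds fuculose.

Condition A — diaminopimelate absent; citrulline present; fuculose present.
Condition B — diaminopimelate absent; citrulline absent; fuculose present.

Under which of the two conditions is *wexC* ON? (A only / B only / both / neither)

both

Condition A:
Diaminopimelate is absent, so KepP is active.
Citrulline is present, so ElnJ is inactive.
With repressor KepP bound, *gorJ* is not transcribed.
So GorJ is not produced.
FenH is produced constitutively and is active.
Fuculose is present, so YilT is inactive.
With no repressor bound, *irpY* is transcribed.
So IrpY is produced and active.
No repressor is bound and FenH and IrpY are active, so *wexC* is transcribed.
→ *wexC* is ON in A.
Condition B:
Diaminopimelate is absent, so KepP is active.
Citrulline is absent, so ElnJ is active.
With repressor KepP bound, *gorJ* is not transcribed.
So GorJ is not produced.
FenH is produced constitutively and is active.
Fuculose is present, so YilT is inactive.
With no repressor bound, *irpY* is transcribed.
So IrpY is produced and active.
No repressor is bound and FenH and IrpY are active, so *wexC* is transcribed.
→ *wexC* is ON in B.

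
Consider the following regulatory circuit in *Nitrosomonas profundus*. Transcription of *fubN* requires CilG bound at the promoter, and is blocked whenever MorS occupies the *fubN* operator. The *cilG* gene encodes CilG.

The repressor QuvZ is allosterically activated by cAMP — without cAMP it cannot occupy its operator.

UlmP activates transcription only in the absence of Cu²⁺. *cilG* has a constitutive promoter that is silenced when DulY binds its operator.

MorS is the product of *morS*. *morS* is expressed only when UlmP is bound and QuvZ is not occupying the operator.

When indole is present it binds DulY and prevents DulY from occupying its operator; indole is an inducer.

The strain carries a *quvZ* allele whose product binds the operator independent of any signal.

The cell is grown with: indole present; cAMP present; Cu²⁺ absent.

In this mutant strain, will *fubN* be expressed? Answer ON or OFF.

QuvZ is constitutively active in this strain.
Cu²⁺ is absent, so UlmP is active.
With repressor QuvZ bound, *morS* is not transcribed.
So MorS is not produced.
Indole is present, so DulY is inactive.
With no repressor bound, *cilG* is transcribed.
So CilG is produced and active.
No repressor is bound and CilG is active, so *fubN* is transcribed.

ON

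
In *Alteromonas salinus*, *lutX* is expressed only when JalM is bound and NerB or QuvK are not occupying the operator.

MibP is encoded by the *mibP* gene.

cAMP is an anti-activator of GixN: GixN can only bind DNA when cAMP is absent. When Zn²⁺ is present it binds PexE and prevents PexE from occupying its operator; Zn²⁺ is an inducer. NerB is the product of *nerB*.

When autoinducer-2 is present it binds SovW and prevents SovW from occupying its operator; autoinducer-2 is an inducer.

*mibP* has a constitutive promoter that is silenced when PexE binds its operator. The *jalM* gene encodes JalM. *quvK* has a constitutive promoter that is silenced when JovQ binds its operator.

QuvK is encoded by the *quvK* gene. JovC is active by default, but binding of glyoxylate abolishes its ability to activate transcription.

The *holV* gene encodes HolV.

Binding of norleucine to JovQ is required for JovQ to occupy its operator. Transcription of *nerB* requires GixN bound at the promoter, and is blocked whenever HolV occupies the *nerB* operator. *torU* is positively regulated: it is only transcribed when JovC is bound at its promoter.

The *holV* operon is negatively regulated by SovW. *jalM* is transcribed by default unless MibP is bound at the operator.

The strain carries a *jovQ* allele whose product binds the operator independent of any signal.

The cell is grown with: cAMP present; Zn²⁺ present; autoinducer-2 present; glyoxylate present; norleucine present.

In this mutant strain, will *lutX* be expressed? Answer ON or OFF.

cAMP is present, so GixN is inactive.
Autoinducer-2 is present, so SovW is inactive.
With no repressor bound, *holV* is transcribed.
So HolV is produced and active.
With repressor HolV bound, *nerB* is not transcribed.
So NerB is not produced.
Zn²⁺ is present, so PexE is inactive.
With no repressor bound, *mibP* is transcribed.
So MibP is produced and active.
With repressor MibP bound, *jalM* is not transcribed.
So JalM is not produced.
JovQ is constitutively active in this strain.
With repressor JovQ bound, *quvK* is not transcribed.
So QuvK is not produced.
Required activator JalM is absent, so *lutX* is not transcribed.

OFF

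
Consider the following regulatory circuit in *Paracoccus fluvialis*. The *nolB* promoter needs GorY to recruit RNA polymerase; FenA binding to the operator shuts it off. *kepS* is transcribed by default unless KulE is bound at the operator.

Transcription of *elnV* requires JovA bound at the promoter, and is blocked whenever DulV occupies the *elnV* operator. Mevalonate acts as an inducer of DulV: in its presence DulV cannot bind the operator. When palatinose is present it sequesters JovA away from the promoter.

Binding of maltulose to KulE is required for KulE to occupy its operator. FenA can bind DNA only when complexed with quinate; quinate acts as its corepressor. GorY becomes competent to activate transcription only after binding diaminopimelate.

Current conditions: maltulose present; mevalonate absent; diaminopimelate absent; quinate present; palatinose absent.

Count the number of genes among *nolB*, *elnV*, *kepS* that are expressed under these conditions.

0

Quinate is present, so FenA is active.
Diaminopimelate is absent, so GorY is inactive.
With repressor FenA bound, *nolB* is not transcribed.
→ *nolB* is OFF.
Palatinose is absent, so JovA is active.
Mevalonate is absent, so DulV is active.
With repressor DulV bound, *elnV* is not transcribed.
→ *elnV* is OFF.
Maltulose is present, so KulE is active.
With repressor KulE bound, *kepS* is not transcribed.
→ *kepS* is OFF.
0 of the 3 genes are transcribed.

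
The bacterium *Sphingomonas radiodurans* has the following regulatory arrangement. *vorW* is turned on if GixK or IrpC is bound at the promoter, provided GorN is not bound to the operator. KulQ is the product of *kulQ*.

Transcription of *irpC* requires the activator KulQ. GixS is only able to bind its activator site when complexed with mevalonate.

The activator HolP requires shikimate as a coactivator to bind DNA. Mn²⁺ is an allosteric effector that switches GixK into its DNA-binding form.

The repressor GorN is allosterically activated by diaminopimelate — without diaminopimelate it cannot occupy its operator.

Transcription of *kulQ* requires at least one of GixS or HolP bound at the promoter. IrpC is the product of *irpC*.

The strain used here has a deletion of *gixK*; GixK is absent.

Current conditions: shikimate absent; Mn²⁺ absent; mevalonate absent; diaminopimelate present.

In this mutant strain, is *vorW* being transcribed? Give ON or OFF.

GixK is non-functional in this strain, so it has no effect.
Mevalonate is absent, so GixS is inactive.
Shikimate is absent, so HolP is inactive.
No activator is available at the *kulQ* promoter, so *kulQ* is not transcribed.
So KulQ is not produced.
Required activator KulQ is absent, so *irpC* is not transcribed.
So IrpC is not produced.
Diaminopimelate is present, so GorN is active.
With repressor GorN bound, *vorW* is not transcribed.

OFF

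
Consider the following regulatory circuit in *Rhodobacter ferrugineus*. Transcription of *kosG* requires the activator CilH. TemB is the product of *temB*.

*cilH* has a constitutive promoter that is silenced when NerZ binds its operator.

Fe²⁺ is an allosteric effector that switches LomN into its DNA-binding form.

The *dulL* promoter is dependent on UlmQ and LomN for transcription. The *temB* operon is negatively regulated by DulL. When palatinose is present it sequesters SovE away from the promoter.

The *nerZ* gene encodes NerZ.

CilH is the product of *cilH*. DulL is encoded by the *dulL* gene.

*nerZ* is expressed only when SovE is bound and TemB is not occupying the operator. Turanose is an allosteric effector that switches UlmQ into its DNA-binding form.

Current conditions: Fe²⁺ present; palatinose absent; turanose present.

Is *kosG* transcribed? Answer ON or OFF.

OFF

Turanose is present, so UlmQ is active.
Fe²⁺ is present, so LomN is active.
No repressor is bound and UlmQ and LomN are active, so *dulL* is transcribed.
So DulL is produced and active.
With repressor DulL bound, *temB* is not transcribed.
So TemB is not produced.
Palatinose is absent, so SovE is active.
No repressor is bound and SovE is active, so *nerZ* is transcribed.
So NerZ is produced and active.
With repressor NerZ bound, *cilH* is not transcribed.
So CilH is not produced.
Required activator CilH is absent, so *kosG* is not transcribed.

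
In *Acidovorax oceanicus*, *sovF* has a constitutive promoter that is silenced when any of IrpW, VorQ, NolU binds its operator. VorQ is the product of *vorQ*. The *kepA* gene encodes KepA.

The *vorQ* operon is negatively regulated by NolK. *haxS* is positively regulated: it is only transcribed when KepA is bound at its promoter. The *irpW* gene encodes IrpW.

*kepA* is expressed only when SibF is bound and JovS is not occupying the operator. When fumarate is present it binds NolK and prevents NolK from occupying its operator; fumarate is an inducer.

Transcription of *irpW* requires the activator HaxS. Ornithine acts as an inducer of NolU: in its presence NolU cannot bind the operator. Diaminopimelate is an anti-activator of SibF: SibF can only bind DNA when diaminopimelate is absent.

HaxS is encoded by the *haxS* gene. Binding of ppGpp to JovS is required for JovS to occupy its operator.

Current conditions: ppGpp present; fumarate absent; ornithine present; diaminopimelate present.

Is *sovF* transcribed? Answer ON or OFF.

ppGpp is present, so JovS is active.
Diaminopimelate is present, so SibF is inactive.
With repressor JovS bound, *kepA* is not transcribed.
So KepA is not produced.
Required activator KepA is absent, so *haxS* is not transcribed.
So HaxS is not produced.
Required activator HaxS is absent, so *irpW* is not transcribed.
So IrpW is not produced.
Fumarate is absent, so NolK is active.
With repressor NolK bound, *vorQ* is not transcribed.
So VorQ is not produced.
Ornithine is present, so NolU is inactive.
With no repressor bound, *sovF* is transcribed.

ON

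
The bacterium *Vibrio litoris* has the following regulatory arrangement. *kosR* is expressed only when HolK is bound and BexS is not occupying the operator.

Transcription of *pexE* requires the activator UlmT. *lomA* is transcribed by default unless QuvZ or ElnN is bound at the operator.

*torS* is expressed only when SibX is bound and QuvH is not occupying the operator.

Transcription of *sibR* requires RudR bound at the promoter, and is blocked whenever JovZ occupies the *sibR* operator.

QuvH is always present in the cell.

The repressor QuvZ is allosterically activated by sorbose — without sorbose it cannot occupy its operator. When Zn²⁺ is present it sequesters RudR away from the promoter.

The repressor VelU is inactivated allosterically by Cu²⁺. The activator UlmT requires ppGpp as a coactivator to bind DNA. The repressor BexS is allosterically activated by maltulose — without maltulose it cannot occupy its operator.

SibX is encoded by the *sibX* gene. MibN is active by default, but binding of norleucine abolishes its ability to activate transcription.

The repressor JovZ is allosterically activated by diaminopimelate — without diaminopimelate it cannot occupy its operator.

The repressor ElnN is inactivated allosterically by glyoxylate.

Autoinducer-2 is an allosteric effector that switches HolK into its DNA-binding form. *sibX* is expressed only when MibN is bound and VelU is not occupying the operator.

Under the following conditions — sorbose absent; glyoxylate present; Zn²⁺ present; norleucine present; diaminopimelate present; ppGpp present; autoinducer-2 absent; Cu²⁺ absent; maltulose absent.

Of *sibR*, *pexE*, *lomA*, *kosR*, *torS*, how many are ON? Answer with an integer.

Diaminopimelate is present, so JovZ is active.
Zn²⁺ is present, so RudR is inactive.
With repressor JovZ bound, *sibR* is not transcribed.
→ *sibR* is OFF.
ppGpp is present, so UlmT is active.
No repressor is bound and UlmT is active, so *pexE* is transcribed.
→ *pexE* is ON.
Sorbose is absent, so QuvZ is inactive.
Glyoxylate is present, so ElnN is inactive.
With no repressor bound, *lomA* is transcribed.
→ *lomA* is ON.
Maltulose is absent, so BexS is inactive.
Autoinducer-2 is absent, so HolK is inactive.
Required activator HolK is absent, so *kosR* is not transcribed.
→ *kosR* is OFF.
QuvH is produced constitutively and is active.
Cu²⁺ is absent, so VelU is active.
Norleucine is present, so MibN is inactive.
With repressor VelU bound, *sibX* is not transcribed.
So SibX is not produced.
With repressor QuvH bound, *torS* is not transcribed.
→ *torS* is OFF.
2 of the 5 genes are transcribed.

2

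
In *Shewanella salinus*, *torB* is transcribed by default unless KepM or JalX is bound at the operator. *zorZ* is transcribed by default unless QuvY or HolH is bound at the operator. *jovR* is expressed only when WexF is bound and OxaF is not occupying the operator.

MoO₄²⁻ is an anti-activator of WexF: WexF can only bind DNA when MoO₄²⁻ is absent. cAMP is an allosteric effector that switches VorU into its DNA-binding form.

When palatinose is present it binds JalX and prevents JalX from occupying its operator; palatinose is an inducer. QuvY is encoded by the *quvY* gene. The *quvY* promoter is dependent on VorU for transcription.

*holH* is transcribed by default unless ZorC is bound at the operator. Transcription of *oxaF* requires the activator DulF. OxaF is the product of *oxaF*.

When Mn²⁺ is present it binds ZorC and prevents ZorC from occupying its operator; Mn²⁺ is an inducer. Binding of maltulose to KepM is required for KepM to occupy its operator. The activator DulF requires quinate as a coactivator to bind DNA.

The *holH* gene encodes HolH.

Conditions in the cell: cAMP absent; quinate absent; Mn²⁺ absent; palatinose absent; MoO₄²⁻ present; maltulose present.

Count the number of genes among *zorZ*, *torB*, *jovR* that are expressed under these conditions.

cAMP is absent, so VorU is inactive.
Required activator VorU is absent, so *quvY* is not transcribed.
So QuvY is not produced.
Mn²⁺ is absent, so ZorC is active.
With repressor ZorC bound, *holH* is not transcribed.
So HolH is not produced.
With no repressor bound, *zorZ* is transcribed.
→ *zorZ* is ON.
Maltulose is present, so KepM is active.
Palatinose is absent, so JalX is active.
With repressor KepM bound, *torB* is not transcribed.
→ *torB* is OFF.
Quinate is absent, so DulF is inactive.
Required activator DulF is absent, so *oxaF* is not transcribed.
So OxaF is not produced.
MoO₄²⁻ is present, so WexF is inactive.
Required activator WexF is absent, so *jovR* is not transcribed.
→ *jovR* is OFF.
1 of the 3 genes is transcribed.

1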